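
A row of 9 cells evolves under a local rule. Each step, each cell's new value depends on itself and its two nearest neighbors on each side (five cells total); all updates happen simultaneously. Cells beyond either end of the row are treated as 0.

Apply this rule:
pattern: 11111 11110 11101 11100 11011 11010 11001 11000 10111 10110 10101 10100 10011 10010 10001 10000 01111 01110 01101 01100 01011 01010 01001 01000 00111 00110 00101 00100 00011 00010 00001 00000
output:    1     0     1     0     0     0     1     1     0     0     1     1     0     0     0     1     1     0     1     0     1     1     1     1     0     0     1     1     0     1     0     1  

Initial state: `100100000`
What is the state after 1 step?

110111111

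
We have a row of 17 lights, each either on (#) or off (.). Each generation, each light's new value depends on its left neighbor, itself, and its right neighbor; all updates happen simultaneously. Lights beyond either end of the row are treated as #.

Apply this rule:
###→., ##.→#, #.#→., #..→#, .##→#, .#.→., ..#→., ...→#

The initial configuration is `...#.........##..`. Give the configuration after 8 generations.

##..########.###.
.##.#......#.#.#.
.##..#####.......
.###.#...#######.
.#.#..##.#.....#.
....#.##..####...
###...###.#..###.
..###.#.#..#.#.#.

..###.#.#..#.#.#.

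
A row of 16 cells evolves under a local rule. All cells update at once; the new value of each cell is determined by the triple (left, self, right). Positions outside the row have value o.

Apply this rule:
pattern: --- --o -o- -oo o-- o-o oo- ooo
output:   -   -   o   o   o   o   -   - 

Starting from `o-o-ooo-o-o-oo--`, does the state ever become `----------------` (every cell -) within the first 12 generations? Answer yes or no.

-oooo--oooooo-o-
oo---o-o-----ooo
--o--oooo----o--
o-oo-o---o---oo-
-oo-ooo--oo--o-o
oo-oo--o-o-o-ooo
--oo-o-ooooooo--
o-o-oooo------o-
-oooo---o-----oo
oo---o--oo----o-
--o--oo-o-o---oo
o-oo-o-ooooo--o-
generation 12 is o-oo-o-ooooo--o-, still not uniform -

no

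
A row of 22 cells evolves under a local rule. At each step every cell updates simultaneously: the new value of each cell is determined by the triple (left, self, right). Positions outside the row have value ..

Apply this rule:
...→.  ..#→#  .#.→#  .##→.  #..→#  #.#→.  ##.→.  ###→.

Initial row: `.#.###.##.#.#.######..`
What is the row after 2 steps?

..#......##.##.....###

##........#.#.......#.
..#......##.##.....###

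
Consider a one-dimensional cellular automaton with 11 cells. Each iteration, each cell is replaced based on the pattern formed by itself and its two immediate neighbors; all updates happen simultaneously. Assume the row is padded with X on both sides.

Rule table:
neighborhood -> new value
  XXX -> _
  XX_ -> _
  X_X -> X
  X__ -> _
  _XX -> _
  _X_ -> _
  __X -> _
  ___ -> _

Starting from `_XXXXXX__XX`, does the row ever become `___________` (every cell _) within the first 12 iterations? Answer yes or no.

yes

iteration 1: X__________
iteration 2: ___________
all cells are _ at iteration 2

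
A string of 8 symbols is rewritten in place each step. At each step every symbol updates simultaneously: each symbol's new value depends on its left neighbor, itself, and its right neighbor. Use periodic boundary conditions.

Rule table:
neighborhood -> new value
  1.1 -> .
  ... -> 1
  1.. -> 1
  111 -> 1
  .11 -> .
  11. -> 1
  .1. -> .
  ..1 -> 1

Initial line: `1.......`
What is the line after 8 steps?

.1111111
..111111
11.11111
11..1111
1111.111
1111..11
111111.1
111111..

111111..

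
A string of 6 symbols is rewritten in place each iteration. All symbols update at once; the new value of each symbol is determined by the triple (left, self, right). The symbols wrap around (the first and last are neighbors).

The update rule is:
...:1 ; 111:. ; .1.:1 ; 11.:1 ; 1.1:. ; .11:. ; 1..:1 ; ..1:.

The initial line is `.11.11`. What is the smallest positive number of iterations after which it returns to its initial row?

6

..1..1
1.11.1
1..1..
11.11.
.1..1.
.11.11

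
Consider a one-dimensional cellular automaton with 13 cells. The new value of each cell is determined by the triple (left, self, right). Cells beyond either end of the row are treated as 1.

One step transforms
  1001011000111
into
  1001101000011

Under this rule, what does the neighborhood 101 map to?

At position 4 the neighborhood is 101; the next row has 1 there.

1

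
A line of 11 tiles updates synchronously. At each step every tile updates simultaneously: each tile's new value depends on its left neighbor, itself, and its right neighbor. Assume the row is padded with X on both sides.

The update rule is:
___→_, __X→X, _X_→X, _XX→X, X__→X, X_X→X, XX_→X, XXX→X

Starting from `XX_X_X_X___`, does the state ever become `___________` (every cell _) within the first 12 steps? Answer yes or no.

XXXXXXXXX_X
XXXXXXXXXXX
XXXXXXXXXXX  (fixed point — unchanged through step 12)
step 12 is XXXXXXXXXXX, still not uniform _

no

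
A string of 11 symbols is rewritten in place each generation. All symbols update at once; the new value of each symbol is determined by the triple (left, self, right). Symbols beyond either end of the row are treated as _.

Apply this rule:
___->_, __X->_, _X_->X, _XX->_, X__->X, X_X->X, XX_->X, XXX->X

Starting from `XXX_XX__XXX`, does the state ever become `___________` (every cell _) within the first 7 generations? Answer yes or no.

no

_XXX_XX__XX
__XXX_XX__X
___XXX_XX_X
____XXX_XXX
_____XXX_XX
______XXX_X
_______XXXX
generation 7 is _______XXXX, still not uniform _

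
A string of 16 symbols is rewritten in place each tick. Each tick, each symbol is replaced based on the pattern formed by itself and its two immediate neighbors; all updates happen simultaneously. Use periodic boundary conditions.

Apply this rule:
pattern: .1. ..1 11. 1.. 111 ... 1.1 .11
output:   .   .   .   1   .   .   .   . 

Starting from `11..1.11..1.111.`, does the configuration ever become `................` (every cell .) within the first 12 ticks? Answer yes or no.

no

..1.....1.......
...1.....1......
....1.....1.....
.....1.....1....
......1.....1...
.......1.....1..
........1.....1.
.........1.....1
1.........1.....
.1.........1....
..1.........1...
...1.........1..
tick 12 is ...1.........1.., still not uniform .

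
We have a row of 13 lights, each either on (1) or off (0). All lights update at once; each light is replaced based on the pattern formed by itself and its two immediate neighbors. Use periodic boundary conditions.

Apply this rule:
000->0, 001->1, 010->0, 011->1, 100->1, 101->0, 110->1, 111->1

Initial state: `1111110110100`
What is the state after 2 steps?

step 1: 1111110110011
step 2: 1111110111111

1111110111111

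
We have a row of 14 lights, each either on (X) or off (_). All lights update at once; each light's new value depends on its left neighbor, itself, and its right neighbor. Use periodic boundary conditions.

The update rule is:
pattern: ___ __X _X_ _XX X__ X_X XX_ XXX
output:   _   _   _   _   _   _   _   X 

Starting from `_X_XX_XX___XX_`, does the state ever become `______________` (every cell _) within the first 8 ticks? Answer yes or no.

______________
all cells are _ at tick 1

yes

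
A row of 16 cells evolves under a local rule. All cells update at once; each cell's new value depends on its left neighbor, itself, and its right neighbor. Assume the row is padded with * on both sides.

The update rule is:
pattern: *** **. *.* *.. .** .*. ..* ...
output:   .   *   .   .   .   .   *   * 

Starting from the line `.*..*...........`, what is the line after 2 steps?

.**..*..........

step 1: ...*..**********
step 2: .**..*..........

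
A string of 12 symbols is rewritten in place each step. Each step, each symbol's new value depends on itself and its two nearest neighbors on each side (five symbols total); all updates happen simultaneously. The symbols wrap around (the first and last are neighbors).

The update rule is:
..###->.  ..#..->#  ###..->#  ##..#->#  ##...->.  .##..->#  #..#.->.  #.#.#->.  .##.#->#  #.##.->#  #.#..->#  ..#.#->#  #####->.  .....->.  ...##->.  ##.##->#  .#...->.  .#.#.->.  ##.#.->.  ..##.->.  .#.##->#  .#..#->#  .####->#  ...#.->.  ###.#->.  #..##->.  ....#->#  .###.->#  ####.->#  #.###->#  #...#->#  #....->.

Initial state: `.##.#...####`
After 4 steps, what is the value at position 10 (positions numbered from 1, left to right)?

#

###.#.#..##.
##....##..##
##..#..##..#
###.##..##..
position 10 holds #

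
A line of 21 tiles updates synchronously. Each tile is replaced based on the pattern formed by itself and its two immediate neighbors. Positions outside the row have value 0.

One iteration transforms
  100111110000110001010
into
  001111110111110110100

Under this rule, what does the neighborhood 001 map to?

1

At position 2 the neighborhood is 001; the next row has 1 there.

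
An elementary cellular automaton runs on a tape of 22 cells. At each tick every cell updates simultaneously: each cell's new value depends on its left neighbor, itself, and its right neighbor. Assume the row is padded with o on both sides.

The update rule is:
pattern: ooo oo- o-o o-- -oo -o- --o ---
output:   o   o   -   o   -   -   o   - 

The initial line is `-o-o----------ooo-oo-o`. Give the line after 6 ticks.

ooooo--o-o--o---o---o-

----o--------o-oo--o--
o--o-o------o---ooo-oo
ooo---o----o-o-o-oo--o
oooo-o-o--o-------ooo-
oooo----oo-o-----o-oo-
ooooo--o-o--o---o---o-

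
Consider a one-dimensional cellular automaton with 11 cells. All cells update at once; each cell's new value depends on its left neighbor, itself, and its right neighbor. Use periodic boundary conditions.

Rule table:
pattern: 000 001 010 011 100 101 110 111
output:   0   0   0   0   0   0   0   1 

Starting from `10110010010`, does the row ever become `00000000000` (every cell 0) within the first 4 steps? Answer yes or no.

yes

step 1: 00000000000
all cells are 0 at step 1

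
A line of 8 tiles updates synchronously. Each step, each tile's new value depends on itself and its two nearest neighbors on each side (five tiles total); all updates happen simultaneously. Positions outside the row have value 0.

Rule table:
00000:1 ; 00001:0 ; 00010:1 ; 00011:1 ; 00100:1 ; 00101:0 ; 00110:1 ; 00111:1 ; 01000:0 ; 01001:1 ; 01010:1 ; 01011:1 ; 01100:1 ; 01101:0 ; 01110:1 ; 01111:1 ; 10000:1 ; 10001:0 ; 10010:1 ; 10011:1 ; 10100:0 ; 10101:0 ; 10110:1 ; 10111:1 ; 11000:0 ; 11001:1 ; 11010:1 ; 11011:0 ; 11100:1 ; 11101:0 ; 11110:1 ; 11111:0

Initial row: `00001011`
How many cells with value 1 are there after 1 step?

6

11010111
count of 1: 6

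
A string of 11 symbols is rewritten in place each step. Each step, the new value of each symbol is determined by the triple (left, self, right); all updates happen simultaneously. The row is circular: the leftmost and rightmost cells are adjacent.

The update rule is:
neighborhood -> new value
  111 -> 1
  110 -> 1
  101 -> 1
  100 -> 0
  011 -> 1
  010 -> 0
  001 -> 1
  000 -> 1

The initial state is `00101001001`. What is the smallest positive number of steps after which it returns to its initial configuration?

11

01010010010
10100100100
01001001001
10010010010
00100100101
01001001010
10010010100
00100101001
01001010010
10010100100
00101001001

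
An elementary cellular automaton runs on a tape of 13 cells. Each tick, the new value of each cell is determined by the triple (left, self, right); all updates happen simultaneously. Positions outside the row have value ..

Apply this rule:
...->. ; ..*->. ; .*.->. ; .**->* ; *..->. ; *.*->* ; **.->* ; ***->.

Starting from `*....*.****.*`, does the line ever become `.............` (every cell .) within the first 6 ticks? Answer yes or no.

no

......**..**.
......**..**.  (fixed point — unchanged through tick 6)
tick 6 is ......**..**., still not uniform .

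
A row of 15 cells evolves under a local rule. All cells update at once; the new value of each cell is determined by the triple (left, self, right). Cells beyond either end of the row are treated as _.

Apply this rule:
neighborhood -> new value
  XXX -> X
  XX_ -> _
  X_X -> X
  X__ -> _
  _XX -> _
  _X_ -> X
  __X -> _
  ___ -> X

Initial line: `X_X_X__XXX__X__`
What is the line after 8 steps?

X_X_X_XXX_X_X_X

step 1: XXXXX___X___X_X
step 2: _XXX__X_X_X_XXX
step 3: __X___XXXXXX_X_
step 4: X_X_X__XXXX_XX_
step 5: XXXXX___XX_X___
step 6: _XXX__X___XX_XX
step 7: __X___X_X___X__
step 8: X_X_X_XXX_X_X_X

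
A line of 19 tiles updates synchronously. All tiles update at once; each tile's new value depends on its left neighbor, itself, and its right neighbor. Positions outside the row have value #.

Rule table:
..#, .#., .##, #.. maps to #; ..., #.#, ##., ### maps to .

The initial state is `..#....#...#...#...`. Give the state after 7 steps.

.#..#...#.####.####

####..###.###.###.#
....###...#...#...#
#..##..#.###.###.##
.###.###.#...#...#.
.#...#...##.###.##.
.##.###.##..#...#..
.#..#...#.####.####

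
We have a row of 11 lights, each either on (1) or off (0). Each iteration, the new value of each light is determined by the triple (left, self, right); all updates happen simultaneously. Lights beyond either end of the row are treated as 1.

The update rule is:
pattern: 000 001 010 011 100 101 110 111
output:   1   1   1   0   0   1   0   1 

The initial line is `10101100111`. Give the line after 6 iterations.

01111011101

01110001011
10100111101
01101011010
10011100111
00101001011
01111011101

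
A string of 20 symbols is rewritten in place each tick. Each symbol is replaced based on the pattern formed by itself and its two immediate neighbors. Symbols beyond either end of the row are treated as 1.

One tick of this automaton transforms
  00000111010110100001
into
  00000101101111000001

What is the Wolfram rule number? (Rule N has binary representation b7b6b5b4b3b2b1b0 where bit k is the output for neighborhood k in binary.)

104

position 6: 111 → 0  (bit 7 = 0)
position 7: 110 → 1  (bit 6 = 1)
position 8: 101 → 1  (bit 5 = 1)
position 0: 100 → 0  (bit 4 = 0)
position 5: 011 → 1  (bit 3 = 1)
position 9: 010 → 0  (bit 2 = 0)
position 4: 001 → 0  (bit 1 = 0)
position 1: 000 → 0  (bit 0 = 0)
bits b7..b0 = 01101000 = 104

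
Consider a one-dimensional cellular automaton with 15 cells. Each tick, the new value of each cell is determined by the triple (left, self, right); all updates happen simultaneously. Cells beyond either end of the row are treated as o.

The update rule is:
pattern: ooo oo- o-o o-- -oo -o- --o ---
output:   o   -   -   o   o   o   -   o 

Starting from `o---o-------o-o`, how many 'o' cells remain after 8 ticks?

tick 1: -oo-ooooooo-o-o
tick 2: -o--oooooo--o-o
tick 3: -oo-ooooo-o-o-o
tick 4: -o--oooo--o-o-o
tick 5: -oo-ooo-o-o-o-o
tick 6: -o--oo--o-o-o-o
tick 7: -oo-o-o-o-o-o-o
tick 8: -o--o-o-o-o-o-o
count of o: 7

7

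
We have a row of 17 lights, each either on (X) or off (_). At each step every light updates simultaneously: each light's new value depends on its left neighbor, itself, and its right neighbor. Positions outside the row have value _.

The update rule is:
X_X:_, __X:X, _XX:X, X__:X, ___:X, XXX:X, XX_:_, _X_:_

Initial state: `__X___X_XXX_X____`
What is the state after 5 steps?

XX__XX__XXXXX_XXX

XX_XXX__XX___XXXX
X__XX_XXX_XXXXXX_
_XXX__XX__XXXXX_X
XXX_XXX_XXXXXX___
XX__XX__XXXXX_XXX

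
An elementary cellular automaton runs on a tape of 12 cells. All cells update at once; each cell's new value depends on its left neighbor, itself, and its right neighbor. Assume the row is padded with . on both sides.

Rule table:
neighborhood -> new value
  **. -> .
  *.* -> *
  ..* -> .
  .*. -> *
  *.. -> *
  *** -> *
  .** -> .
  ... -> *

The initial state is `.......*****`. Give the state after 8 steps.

******..***.
.****.*..*.*
..**.***.***
*...*.*.*.*.
***.********
.*.*.******.
.****.****.*
..**.*.**.**

..**.*.**.**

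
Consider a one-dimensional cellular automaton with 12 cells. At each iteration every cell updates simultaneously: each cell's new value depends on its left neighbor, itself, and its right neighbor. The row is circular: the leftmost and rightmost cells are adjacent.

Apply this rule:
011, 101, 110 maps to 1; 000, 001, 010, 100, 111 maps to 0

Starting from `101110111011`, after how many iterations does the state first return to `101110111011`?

2

111011101110
101110111011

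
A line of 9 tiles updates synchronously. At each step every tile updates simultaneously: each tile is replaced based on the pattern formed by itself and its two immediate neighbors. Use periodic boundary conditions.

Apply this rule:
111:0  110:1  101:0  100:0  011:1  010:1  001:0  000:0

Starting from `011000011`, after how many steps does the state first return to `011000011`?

1

011000011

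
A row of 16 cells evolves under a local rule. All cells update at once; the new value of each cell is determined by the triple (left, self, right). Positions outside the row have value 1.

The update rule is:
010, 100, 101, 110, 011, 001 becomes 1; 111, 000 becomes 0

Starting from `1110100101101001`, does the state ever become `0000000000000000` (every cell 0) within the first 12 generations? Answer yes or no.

0011111111111111
1110000000000000
0011000000000001
1111100000000011
0000110000000110
1001111000001111
1111001100011000
0001111110111101
1011000011100111
1111100110111100
0000111111100111
1001100000111100
generation 12 is 1001100000111100, still not uniform 0

no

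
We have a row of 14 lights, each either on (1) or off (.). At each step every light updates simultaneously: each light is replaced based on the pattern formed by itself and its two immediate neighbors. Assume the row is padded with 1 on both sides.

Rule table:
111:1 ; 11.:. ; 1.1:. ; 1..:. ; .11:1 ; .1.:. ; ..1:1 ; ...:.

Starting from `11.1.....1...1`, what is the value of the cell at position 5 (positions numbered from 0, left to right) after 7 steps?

.

step 1: 1.......1...11
step 2: .......1...111
step 3: ......1...1111
step 4: .....1...11111
step 5: ....1...111111
step 6: ...1...1111111
step 7: ..1...11111111
position 5 holds .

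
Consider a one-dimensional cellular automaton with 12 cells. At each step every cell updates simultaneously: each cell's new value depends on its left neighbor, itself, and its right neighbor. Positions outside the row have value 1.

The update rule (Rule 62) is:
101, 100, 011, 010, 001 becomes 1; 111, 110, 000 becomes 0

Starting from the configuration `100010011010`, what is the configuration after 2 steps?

111100001100

step 1: 010111110111
step 2: 111100001100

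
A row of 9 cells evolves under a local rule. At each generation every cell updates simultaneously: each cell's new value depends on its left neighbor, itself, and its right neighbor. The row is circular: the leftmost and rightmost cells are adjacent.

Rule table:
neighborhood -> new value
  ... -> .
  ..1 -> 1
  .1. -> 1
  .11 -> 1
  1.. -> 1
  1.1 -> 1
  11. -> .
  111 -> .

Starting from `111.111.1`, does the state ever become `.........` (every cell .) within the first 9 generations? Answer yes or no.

generation 1: ...11..11
generation 2: 1.11.111.
generation 3: 111.11..1
generation 4: ...11.111
generation 5: 1.11.11..
generation 6: 111.11.11
generation 7: ...11.11.
generation 8: ..11.11.1
generation 9: 111.11.11
generation 9 is 111.11.11, still not uniform .

no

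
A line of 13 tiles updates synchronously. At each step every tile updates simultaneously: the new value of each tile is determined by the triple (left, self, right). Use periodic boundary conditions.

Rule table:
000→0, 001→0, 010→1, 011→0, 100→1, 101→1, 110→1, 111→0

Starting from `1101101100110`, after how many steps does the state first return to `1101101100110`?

0110110110011
1011011011001
1101101101100
0110110110110
0011011011011
1001101101101
1100110110110
0110011011011
1011001101101
1101100110110
0110110011011
1011011001101
1101101100110

13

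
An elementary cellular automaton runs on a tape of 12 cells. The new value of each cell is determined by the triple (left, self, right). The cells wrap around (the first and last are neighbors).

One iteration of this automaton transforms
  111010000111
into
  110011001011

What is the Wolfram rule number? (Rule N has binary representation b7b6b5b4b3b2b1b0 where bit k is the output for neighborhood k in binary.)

position 0: 111 → 1  (bit 7 = 1)
position 2: 110 → 0  (bit 6 = 0)
position 3: 101 → 0  (bit 5 = 0)
position 5: 100 → 1  (bit 4 = 1)
position 9: 011 → 0  (bit 3 = 0)
position 4: 010 → 1  (bit 2 = 1)
position 8: 001 → 1  (bit 1 = 1)
position 6: 000 → 0  (bit 0 = 0)
bits b7..b0 = 10010110 = 150

150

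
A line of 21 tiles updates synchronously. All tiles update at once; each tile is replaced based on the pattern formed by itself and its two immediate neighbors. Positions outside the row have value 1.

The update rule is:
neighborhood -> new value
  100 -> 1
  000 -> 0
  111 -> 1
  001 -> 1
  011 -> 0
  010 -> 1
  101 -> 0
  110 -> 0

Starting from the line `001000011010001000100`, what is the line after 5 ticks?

001011100110001111110

111100100011011101111
111011110100001000111
110001100110011101011
101010011001101001001
001011100110001111110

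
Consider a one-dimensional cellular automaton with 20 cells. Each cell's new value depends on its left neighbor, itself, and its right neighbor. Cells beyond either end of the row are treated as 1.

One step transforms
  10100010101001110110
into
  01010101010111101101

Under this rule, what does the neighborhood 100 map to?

1

At position 3 the neighborhood is 100; the next row has 1 there.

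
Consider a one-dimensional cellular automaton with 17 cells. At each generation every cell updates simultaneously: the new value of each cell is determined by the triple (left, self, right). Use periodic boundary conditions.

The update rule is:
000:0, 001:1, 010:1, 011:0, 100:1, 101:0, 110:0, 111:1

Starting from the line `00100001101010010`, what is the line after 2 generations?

01110010001011111
00101111011001110

00101111011001110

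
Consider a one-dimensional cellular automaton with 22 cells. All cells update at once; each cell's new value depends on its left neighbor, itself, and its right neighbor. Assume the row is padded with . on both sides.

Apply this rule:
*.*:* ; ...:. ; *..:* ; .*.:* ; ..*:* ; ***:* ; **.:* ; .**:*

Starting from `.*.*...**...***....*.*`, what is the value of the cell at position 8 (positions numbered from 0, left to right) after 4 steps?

*

step 1: *****.****.*****..****
step 2: **********************
step 3: **********************  (fixed point — unchanged through step 4)
position 8 holds *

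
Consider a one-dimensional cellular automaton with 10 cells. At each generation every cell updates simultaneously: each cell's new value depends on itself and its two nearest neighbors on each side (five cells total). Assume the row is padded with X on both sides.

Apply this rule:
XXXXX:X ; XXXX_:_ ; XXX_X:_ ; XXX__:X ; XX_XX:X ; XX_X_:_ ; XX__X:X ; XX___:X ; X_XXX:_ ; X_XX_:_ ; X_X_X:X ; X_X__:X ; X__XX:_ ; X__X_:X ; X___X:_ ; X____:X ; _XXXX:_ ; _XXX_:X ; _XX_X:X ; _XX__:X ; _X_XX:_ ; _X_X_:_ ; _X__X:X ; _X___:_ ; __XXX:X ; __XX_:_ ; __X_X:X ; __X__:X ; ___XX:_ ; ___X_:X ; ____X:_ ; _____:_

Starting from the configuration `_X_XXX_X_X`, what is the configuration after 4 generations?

_X__X__X__
_XXXXXXXX_
X__XXXX__X
XX_X__XX_X

XX_X__XX_X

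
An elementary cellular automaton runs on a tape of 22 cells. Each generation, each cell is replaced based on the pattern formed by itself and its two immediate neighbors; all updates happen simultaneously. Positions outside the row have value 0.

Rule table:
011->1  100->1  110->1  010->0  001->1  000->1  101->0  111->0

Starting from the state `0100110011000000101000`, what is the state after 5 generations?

1011111111111111000111
0010000000000001111101
1101111111111111000100
1101000000000001111011
1100111111111111001011

1100111111111111001011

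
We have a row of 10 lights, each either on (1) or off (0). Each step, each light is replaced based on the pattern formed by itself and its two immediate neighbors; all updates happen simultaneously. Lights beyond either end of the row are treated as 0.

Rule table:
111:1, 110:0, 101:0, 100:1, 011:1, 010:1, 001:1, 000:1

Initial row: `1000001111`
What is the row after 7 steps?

1110011001

1111111110
1111111101
1111111001
1111110111
1111100110
1111011101
1110011001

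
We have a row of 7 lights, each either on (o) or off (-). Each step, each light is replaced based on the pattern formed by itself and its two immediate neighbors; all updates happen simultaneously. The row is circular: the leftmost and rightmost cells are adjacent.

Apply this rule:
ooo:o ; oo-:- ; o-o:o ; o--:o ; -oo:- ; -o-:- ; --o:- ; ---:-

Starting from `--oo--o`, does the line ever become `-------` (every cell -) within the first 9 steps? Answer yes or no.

step 1: o---o--
step 2: -o---o-
step 3: --o---o
step 4: o--o---
step 5: -o--o--
step 6: --o--o-
step 7: ---o--o
step 8: o---o--  (repeats step 1; period 7)
step 9: -o---o-
step 9 is -o---o-, still not uniform -

no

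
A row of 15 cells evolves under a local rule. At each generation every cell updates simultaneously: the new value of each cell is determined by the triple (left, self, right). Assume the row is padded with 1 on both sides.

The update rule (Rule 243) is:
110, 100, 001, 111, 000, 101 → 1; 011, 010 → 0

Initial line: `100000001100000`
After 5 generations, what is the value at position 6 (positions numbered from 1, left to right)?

generation 1: 111111110111111
generation 2: 111111111011111
generation 3: 111111111101111
generation 4: 111111111110111
generation 5: 111111111111011
position 6 holds 1

1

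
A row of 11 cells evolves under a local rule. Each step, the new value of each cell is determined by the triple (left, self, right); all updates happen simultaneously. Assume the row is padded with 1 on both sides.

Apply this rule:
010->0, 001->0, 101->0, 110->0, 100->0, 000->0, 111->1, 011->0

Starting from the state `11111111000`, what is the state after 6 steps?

11111110000
11111100000
11111000000
11110000000
11100000000
11000000000

11000000000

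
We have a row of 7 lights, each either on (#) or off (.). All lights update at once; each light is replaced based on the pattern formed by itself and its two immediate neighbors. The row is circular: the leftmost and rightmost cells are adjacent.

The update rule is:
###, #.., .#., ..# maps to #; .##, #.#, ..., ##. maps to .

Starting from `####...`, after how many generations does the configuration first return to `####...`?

.##.#.#
....#.#
#..##.#
.##....
#..#...
#####.#
####...

7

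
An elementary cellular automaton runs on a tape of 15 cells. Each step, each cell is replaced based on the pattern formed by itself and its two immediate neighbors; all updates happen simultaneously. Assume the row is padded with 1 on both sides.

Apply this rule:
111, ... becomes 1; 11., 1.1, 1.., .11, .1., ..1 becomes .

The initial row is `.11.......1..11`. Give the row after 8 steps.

..1111..11...1.

....11111.....1
.11..111..111..
......1....1...
.1111...11...1.
..11..1....1...
........11...1.
.111111....1...
..1111..11...1.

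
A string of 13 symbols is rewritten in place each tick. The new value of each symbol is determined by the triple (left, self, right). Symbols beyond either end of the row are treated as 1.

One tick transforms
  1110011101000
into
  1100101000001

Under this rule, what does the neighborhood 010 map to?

0

At position 9 the neighborhood is 010; the next row has 0 there.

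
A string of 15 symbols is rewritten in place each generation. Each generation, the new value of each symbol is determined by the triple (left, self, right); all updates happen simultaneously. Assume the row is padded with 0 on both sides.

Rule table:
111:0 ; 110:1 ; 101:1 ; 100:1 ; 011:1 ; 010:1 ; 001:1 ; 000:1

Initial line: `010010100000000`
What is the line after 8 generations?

100000000000001

generation 1: 111111111111111
generation 2: 100000000000001
generation 3: 111111111111111  (repeats generation 1; period 2)
generation 8: 100000000000001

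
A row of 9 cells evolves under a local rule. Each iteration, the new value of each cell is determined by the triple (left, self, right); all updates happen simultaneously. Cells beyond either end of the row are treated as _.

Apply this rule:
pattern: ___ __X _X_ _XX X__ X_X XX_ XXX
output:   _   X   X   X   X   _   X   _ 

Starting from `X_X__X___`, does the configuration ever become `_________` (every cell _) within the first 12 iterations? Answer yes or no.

no

X_XXXXX__
X_X___XX_
X_XX_XXXX
X_XX_X__X
X_XX_XXXX  (repeats iteration 3; period 2)
iteration 12: X_XX_X__X
iteration 12 is X_XX_X__X, still not uniform _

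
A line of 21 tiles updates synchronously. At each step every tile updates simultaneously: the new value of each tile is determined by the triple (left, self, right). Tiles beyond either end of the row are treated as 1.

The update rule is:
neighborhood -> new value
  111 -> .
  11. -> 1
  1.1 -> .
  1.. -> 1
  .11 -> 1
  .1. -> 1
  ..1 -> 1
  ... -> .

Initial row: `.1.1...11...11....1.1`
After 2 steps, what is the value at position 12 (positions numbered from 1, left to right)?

1

step 1: .1.11.1111.1111..11.1
step 2: .1.11.1..1.1..11111.1
position 12 holds 1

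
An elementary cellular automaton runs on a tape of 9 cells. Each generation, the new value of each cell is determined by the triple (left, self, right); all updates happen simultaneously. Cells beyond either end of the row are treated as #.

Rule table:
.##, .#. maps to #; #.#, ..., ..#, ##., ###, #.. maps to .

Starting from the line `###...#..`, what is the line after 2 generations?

......#..
......#..

......#..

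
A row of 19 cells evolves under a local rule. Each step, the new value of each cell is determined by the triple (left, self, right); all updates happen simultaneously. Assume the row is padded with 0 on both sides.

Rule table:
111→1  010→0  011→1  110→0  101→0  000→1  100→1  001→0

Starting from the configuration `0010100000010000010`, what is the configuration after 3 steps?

0110011100001100011

1000011111001111001
0111011110101110100
0110011100001100011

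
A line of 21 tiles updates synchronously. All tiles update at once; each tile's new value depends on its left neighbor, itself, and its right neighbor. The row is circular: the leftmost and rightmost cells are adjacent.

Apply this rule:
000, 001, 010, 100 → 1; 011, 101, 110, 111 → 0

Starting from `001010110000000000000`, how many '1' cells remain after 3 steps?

17

111010001111111111111
000011110000000000000
111100001111111111111
count of 1: 17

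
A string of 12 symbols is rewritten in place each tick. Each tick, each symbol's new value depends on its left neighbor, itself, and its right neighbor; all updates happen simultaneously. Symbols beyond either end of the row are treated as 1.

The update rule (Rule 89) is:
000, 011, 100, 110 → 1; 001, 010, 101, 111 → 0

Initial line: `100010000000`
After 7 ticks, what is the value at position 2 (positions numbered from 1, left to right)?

111001111110
001101000010
101100111000
101110101110
101010001010
100001100000
111101111110
position 2 holds 1

1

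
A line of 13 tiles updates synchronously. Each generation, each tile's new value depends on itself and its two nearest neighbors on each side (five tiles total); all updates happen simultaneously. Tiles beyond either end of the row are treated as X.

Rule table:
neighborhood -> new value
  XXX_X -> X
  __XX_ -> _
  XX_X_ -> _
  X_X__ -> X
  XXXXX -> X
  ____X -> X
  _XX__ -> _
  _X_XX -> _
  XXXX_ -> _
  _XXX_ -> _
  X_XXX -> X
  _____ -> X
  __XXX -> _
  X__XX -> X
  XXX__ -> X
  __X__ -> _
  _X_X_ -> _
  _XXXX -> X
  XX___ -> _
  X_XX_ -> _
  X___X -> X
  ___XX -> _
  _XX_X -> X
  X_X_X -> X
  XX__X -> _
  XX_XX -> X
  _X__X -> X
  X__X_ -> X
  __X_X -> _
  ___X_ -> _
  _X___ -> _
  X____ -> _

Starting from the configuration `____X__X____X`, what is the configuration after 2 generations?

__X__XX___X__
_X_XX___X__XX

_X_XX___X__XX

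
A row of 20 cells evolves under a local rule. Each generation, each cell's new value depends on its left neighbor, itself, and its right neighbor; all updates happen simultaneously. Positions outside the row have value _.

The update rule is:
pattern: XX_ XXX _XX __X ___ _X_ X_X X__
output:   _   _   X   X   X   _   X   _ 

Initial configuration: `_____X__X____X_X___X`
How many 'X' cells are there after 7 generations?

10

generation 1: XXXXX__X__XXX_X__XX_
generation 2: X_____X__XX__X__XX__
generation 3: __XXXX__XX__X__XX__X
generation 4: XXX____XX__X__XX__X_
generation 5: X___XXXX__X__XX__X__
generation 6: __XXX____X__XX__X__X
generation 7: XXX___XXX__XX__X__X_
count of X: 10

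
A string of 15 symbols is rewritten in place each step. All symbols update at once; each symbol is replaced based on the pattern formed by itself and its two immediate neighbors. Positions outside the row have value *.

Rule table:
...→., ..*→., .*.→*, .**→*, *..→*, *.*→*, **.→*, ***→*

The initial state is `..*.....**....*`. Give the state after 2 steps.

step 1: *.**....***...*
step 2: *****...****..*

*****...****..*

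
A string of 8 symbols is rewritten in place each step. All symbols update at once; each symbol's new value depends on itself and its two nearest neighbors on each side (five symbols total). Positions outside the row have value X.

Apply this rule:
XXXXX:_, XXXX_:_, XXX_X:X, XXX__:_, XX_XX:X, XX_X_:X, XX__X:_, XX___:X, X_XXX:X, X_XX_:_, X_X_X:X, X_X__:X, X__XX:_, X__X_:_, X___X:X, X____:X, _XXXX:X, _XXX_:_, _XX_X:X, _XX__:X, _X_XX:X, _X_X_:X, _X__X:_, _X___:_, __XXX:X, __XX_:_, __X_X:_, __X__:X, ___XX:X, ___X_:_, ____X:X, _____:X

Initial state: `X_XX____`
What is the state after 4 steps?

step 1: XX_XXXXX
step 2: _XXXX___
step 3: XXX__XXX
step 4: _____XX_

_____XX_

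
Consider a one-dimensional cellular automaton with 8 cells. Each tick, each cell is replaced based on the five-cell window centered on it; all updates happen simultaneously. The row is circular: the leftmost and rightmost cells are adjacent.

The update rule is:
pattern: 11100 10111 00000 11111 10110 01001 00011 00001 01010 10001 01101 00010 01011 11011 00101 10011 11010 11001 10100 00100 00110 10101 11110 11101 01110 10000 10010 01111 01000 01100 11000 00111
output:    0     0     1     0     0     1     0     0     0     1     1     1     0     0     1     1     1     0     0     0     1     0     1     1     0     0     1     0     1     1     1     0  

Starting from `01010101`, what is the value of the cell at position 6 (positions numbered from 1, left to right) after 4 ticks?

tick 1: 00000000
tick 2: 11111111
tick 3: 00000000  (repeats tick 1; period 2)
tick 4: 11111111
position 6 holds 1

1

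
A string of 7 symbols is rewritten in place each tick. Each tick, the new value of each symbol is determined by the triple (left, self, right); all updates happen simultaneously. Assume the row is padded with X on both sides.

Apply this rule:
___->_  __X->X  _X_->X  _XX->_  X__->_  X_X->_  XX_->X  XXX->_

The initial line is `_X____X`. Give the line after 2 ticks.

tick 1: _X___X_
tick 2: _X__XX_

_X__XX_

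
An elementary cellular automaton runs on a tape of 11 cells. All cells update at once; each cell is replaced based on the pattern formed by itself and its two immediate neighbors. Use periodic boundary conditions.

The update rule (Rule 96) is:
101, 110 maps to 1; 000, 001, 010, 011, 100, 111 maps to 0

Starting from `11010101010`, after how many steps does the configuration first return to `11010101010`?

11

step 1: 01101010101
step 2: 10110101010
step 3: 01011010101
step 4: 10101101010
step 5: 01010110101
step 6: 10101011010
step 7: 01010101101
step 8: 10101010110
step 9: 01010101011
step 10: 10101010101
step 11: 11010101010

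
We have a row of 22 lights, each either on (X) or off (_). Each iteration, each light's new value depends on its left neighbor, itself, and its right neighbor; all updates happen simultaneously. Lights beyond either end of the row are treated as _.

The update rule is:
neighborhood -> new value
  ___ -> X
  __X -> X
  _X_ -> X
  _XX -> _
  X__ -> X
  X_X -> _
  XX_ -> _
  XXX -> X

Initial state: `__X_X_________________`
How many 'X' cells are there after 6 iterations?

12

XXX_XXXXXXXXXXXXXXXXXX
_X___XXXXXXXXXXXXXXXX_
XXXXX_XXXXXXXXXXXXXX_X
_XXX___XXXXXXXXXXXX__X
X_X_XXX_XXXXXXXXXX_XXX
X_X__X___XXXXXXXX___X_
count of X: 12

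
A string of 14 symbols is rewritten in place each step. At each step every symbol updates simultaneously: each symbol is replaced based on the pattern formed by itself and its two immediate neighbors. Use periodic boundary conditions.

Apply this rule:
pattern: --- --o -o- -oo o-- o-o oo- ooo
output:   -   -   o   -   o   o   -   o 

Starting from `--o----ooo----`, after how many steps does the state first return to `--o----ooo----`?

step 1: --oo----o-o---
step 2: ----o---oooo--
step 3: ----oo---oo-o-
step 4: ------o----ooo
step 5: o-----oo----o-
step 6: oo------o---oo
step 7: o-o-----oo---o
step 8: -ooo------o---
step 9: --o-o-----oo--
step 10: --oooo------o-
step 11: ---oo-o-----oo
step 12: o----ooo------
step 13: oo----o-o-----
step 14: --o---oooo----
step 15: --oo---oo-o---
step 16: ----o----ooo--
step 17: ----oo----o-o-
step 18: ------o---oooo
step 19: o-----oo---oo-
step 20: oo------o----o
step 21: o-o-----oo----
step 22: oooo------o---
step 23: -oo-o-----oo--
step 24: ---ooo------o-
step 25: ----o-o-----oo
step 26: o---oooo------
step 27: oo---oo-o-----
step 28: --o----ooo----

28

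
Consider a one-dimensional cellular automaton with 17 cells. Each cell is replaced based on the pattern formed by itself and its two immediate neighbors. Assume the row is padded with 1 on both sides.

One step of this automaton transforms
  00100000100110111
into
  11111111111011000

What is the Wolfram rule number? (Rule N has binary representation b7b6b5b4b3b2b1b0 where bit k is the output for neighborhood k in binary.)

119

position 15: 111 → 0  (bit 7 = 0)
position 12: 110 → 1  (bit 6 = 1)
position 13: 101 → 1  (bit 5 = 1)
position 0: 100 → 1  (bit 4 = 1)
position 11: 011 → 0  (bit 3 = 0)
position 2: 010 → 1  (bit 2 = 1)
position 1: 001 → 1  (bit 1 = 1)
position 4: 000 → 1  (bit 0 = 1)
bits b7..b0 = 01110111 = 119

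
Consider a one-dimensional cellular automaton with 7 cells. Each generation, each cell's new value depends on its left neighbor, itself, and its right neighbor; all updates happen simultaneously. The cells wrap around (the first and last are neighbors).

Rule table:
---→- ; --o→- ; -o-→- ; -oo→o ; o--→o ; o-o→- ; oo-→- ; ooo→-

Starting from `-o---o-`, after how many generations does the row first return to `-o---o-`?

--o---o
o--o---
-o--o--
--o--o-
---o--o
o---o--
-o---o-

7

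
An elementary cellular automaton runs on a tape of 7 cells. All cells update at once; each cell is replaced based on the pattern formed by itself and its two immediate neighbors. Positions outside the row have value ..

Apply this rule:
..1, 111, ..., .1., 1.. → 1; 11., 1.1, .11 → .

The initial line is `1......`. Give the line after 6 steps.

.11111.

1111111
.11111.
1.111.1
1..1..1
1111111  (repeats step 1; period 4)
step 6: .11111.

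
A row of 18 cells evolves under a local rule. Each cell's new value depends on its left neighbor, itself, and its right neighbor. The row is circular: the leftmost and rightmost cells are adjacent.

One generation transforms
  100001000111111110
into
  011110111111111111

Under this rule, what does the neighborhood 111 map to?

At position 10 the neighborhood is 111; the next row has 1 there.

1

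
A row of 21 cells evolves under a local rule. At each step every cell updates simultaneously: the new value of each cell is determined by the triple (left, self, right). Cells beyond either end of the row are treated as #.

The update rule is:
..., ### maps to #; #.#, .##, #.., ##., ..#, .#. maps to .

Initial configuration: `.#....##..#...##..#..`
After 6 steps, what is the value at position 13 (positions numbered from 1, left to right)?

#

...##.......#........
.#....#####...######.
...##..###..#..####..
.#......#.......##...
...####...#####....#.
.#..##..#..###..##...
position 13 holds #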